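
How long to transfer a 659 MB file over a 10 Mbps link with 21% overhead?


Effective throughput = 10 * (1 - 21/100) = 7.9 Mbps
File size in Mb = 659 * 8 = 5272 Mb
Time = 5272 / 7.9
Time = 667.3418 seconds


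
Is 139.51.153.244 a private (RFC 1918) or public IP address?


RFC 1918 private ranges:
  10.0.0.0/8 (10.0.0.0 - 10.255.255.255)
  172.16.0.0/12 (172.16.0.0 - 172.31.255.255)
  192.168.0.0/16 (192.168.0.0 - 192.168.255.255)
Public (not in any RFC 1918 range)


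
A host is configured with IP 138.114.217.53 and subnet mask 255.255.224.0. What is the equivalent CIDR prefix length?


Binary: 11111111.11111111.11100000.00000000
Count leading 1s
Prefix: /19


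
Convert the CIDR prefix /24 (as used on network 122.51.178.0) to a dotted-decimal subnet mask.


/24 means 24 network bits, 8 host bits
Binary: 11111111111111111111111100000000
Mask: 255.255.255.0


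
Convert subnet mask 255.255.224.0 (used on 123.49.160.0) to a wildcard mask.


Subnet mask: 255.255.224.0
Wildcard = 255.255.255.255 - subnet mask
255 - 255 = 0
255 - 255 = 0
255 - 224 = 31
255 - 0 = 255
Wildcard: 0.0.31.255


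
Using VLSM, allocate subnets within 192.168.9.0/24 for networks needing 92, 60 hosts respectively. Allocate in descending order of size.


92 hosts -> /25 (126 usable): 192.168.9.0/25
60 hosts -> /26 (62 usable): 192.168.9.128/26
Allocation: 192.168.9.0/25 (92 hosts, 126 usable); 192.168.9.128/26 (60 hosts, 62 usable)


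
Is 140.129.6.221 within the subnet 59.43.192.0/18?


Subnet network: 59.43.192.0
Test IP AND mask: 140.129.0.0
No, 140.129.6.221 is not in 59.43.192.0/18


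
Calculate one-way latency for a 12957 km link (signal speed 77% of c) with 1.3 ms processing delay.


Speed = 0.77 * 3e5 km/s = 231000 km/s
Propagation delay = 12957 / 231000 = 0.0561 s = 56.0909 ms
Processing delay = 1.3 ms
Total one-way latency = 57.3909 ms


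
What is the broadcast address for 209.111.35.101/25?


Network: 209.111.35.0/25
Host bits = 7
Set all host bits to 1:
Broadcast: 209.111.35.127


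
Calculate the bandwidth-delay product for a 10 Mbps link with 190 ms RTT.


BDP = bandwidth * RTT
= 10 Mbps * 190 ms
= 10 * 1e6 * 190 / 1000 bits
= 1900000 bits
= 237500 bytes
= 231.9336 KB
BDP = 1900000 bits (237500 bytes)


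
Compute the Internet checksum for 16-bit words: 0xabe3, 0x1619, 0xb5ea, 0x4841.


Sum all words (with carry folding):
+ 0xabe3 = 0xabe3
+ 0x1619 = 0xc1fc
+ 0xb5ea = 0x77e7
+ 0x4841 = 0xc028
One's complement: ~0xc028
Checksum = 0x3fd7


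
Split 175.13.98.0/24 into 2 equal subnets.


New prefix = 24 + 1 = 25
Each subnet has 128 addresses
  175.13.98.0/25
  175.13.98.128/25
Subnets: 175.13.98.0/25, 175.13.98.128/25


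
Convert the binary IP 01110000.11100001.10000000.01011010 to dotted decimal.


01110000 = 112
11100001 = 225
10000000 = 128
01011010 = 90
IP: 112.225.128.90


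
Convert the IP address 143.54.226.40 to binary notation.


143 = 10001111
54 = 00110110
226 = 11100010
40 = 00101000
Binary: 10001111.00110110.11100010.00101000


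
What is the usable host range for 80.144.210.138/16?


Network: 80.144.0.0
Broadcast: 80.144.255.255
First usable = network + 1
Last usable = broadcast - 1
Range: 80.144.0.1 to 80.144.255.254


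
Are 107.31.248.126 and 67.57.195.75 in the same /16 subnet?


Mask: 255.255.0.0
107.31.248.126 AND mask = 107.31.0.0
67.57.195.75 AND mask = 67.57.0.0
No, different subnets (107.31.0.0 vs 67.57.0.0)


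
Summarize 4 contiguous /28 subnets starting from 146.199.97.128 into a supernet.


Original prefix: /28
Number of subnets: 4 = 2^2
New prefix = 28 - 2 = 26
Supernet: 146.199.97.128/26


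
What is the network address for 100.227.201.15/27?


IP:   01100100.11100011.11001001.00001111
Mask: 11111111.11111111.11111111.11100000
AND operation:
Net:  01100100.11100011.11001001.00000000
Network: 100.227.201.0/27


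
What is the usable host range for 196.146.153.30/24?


Network: 196.146.153.0
Broadcast: 196.146.153.255
First usable = network + 1
Last usable = broadcast - 1
Range: 196.146.153.1 to 196.146.153.254


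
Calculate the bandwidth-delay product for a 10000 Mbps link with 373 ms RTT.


BDP = bandwidth * RTT
= 10000 Mbps * 373 ms
= 10000 * 1e6 * 373 / 1000 bits
= 3730000000 bits
= 466250000 bytes
= 455322.2656 KB
BDP = 3730000000 bits (466250000 bytes)


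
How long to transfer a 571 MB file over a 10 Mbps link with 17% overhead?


Effective throughput = 10 * (1 - 17/100) = 8.3 Mbps
File size in Mb = 571 * 8 = 4568 Mb
Time = 4568 / 8.3
Time = 550.3614 seconds


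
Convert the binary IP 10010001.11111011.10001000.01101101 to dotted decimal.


10010001 = 145
11111011 = 251
10001000 = 136
01101101 = 109
IP: 145.251.136.109


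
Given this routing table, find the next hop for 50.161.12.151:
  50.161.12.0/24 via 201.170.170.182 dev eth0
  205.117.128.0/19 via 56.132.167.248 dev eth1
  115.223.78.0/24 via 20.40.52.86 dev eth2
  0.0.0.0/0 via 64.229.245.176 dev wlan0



Longest prefix match for 50.161.12.151:
  /24 50.161.12.0: MATCH
  /19 205.117.128.0: no
  /24 115.223.78.0: no
  /0 0.0.0.0: MATCH
Selected: next-hop 201.170.170.182 via eth0 (matched /24)


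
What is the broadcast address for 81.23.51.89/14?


Network: 81.20.0.0/14
Host bits = 18
Set all host bits to 1:
Broadcast: 81.23.255.255


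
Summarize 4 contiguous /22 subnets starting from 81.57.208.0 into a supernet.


Original prefix: /22
Number of subnets: 4 = 2^2
New prefix = 22 - 2 = 20
Supernet: 81.57.208.0/20


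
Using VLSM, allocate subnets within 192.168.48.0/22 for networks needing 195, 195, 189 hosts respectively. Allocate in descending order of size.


195 hosts -> /24 (254 usable): 192.168.48.0/24
195 hosts -> /24 (254 usable): 192.168.49.0/24
189 hosts -> /24 (254 usable): 192.168.50.0/24
Allocation: 192.168.48.0/24 (195 hosts, 254 usable); 192.168.49.0/24 (195 hosts, 254 usable); 192.168.50.0/24 (189 hosts, 254 usable)


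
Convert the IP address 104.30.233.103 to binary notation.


104 = 01101000
30 = 00011110
233 = 11101001
103 = 01100111
Binary: 01101000.00011110.11101001.01100111


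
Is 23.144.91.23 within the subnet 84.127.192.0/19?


Subnet network: 84.127.192.0
Test IP AND mask: 23.144.64.0
No, 23.144.91.23 is not in 84.127.192.0/19


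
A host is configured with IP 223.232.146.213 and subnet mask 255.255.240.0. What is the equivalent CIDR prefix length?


Binary: 11111111.11111111.11110000.00000000
Count leading 1s
Prefix: /20


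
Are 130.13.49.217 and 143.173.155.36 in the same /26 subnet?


Mask: 255.255.255.192
130.13.49.217 AND mask = 130.13.49.192
143.173.155.36 AND mask = 143.173.155.0
No, different subnets (130.13.49.192 vs 143.173.155.0)


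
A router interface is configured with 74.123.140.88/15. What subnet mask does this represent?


/15 means 15 network bits, 17 host bits
Binary: 11111111111111100000000000000000
Mask: 255.254.0.0


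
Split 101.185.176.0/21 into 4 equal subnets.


New prefix = 21 + 2 = 23
Each subnet has 512 addresses
  101.185.176.0/23
  101.185.178.0/23
  101.185.180.0/23
  101.185.182.0/23
Subnets: 101.185.176.0/23, 101.185.178.0/23, 101.185.180.0/23, 101.185.182.0/23


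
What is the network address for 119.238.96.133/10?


IP:   01110111.11101110.01100000.10000101
Mask: 11111111.11000000.00000000.00000000
AND operation:
Net:  01110111.11000000.00000000.00000000
Network: 119.192.0.0/10


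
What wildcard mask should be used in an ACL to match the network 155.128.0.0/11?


Subnet mask: 255.224.0.0
Wildcard = 255.255.255.255 - subnet mask
255 - 255 = 0
255 - 224 = 31
255 - 0 = 255
255 - 0 = 255
Wildcard: 0.31.255.255


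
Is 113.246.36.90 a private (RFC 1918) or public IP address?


RFC 1918 private ranges:
  10.0.0.0/8 (10.0.0.0 - 10.255.255.255)
  172.16.0.0/12 (172.16.0.0 - 172.31.255.255)
  192.168.0.0/16 (192.168.0.0 - 192.168.255.255)
Public (not in any RFC 1918 range)


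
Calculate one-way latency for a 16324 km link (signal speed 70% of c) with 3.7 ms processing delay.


Speed = 0.7 * 3e5 km/s = 210000 km/s
Propagation delay = 16324 / 210000 = 0.0777 s = 77.7333 ms
Processing delay = 3.7 ms
Total one-way latency = 81.4333 ms


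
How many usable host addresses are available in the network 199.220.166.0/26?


Host bits = 32 - 26 = 6
Total addresses = 2^6 = 64
Usable = total - 2 (network and broadcast)
Usable hosts: 62


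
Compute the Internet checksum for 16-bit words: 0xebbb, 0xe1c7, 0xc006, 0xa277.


Sum all words (with carry folding):
+ 0xebbb = 0xebbb
+ 0xe1c7 = 0xcd83
+ 0xc006 = 0x8d8a
+ 0xa277 = 0x3002
One's complement: ~0x3002
Checksum = 0xcffd


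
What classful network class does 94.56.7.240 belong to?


First octet: 94
Binary: 01011110
0xxxxxxx -> Class A (1-126)
Class A, default mask 255.0.0.0 (/8)


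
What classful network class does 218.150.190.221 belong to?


First octet: 218
Binary: 11011010
110xxxxx -> Class C (192-223)
Class C, default mask 255.255.255.0 (/24)


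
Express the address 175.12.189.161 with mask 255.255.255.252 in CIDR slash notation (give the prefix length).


Binary: 11111111.11111111.11111111.11111100
Count leading 1s
Prefix: /30


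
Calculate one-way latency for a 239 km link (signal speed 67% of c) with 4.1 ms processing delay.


Speed = 0.67 * 3e5 km/s = 201000 km/s
Propagation delay = 239 / 201000 = 0.0012 s = 1.1891 ms
Processing delay = 4.1 ms
Total one-way latency = 5.2891 ms


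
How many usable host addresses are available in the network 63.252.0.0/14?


Host bits = 32 - 14 = 18
Total addresses = 2^18 = 262144
Usable = total - 2 (network and broadcast)
Usable hosts: 262142


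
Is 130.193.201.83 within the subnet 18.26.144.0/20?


Subnet network: 18.26.144.0
Test IP AND mask: 130.193.192.0
No, 130.193.201.83 is not in 18.26.144.0/20


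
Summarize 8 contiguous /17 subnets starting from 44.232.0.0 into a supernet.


Original prefix: /17
Number of subnets: 8 = 2^3
New prefix = 17 - 3 = 14
Supernet: 44.232.0.0/14


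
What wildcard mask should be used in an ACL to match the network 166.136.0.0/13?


Subnet mask: 255.248.0.0
Wildcard = 255.255.255.255 - subnet mask
255 - 255 = 0
255 - 248 = 7
255 - 0 = 255
255 - 0 = 255
Wildcard: 0.7.255.255


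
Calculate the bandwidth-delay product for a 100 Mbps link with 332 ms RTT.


BDP = bandwidth * RTT
= 100 Mbps * 332 ms
= 100 * 1e6 * 332 / 1000 bits
= 33200000 bits
= 4150000 bytes
= 4052.7344 KB
BDP = 33200000 bits (4150000 bytes)


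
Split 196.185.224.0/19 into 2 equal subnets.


New prefix = 19 + 1 = 20
Each subnet has 4096 addresses
  196.185.224.0/20
  196.185.240.0/20
Subnets: 196.185.224.0/20, 196.185.240.0/20


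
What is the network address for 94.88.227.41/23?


IP:   01011110.01011000.11100011.00101001
Mask: 11111111.11111111.11111110.00000000
AND operation:
Net:  01011110.01011000.11100010.00000000
Network: 94.88.226.0/23


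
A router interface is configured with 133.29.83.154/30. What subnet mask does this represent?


/30 means 30 network bits, 2 host bits
Binary: 11111111111111111111111111111100
Mask: 255.255.255.252


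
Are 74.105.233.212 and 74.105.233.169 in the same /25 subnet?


Mask: 255.255.255.128
74.105.233.212 AND mask = 74.105.233.128
74.105.233.169 AND mask = 74.105.233.128
Yes, same subnet (74.105.233.128)


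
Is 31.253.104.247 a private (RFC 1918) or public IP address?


RFC 1918 private ranges:
  10.0.0.0/8 (10.0.0.0 - 10.255.255.255)
  172.16.0.0/12 (172.16.0.0 - 172.31.255.255)
  192.168.0.0/16 (192.168.0.0 - 192.168.255.255)
Public (not in any RFC 1918 range)


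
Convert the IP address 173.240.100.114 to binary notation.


173 = 10101101
240 = 11110000
100 = 01100100
114 = 01110010
Binary: 10101101.11110000.01100100.01110010


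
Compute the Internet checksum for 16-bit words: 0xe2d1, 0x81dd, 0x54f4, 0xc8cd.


Sum all words (with carry folding):
+ 0xe2d1 = 0xe2d1
+ 0x81dd = 0x64af
+ 0x54f4 = 0xb9a3
+ 0xc8cd = 0x8271
One's complement: ~0x8271
Checksum = 0x7d8e


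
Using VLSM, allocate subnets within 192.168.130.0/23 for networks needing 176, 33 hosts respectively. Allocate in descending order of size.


176 hosts -> /24 (254 usable): 192.168.130.0/24
33 hosts -> /26 (62 usable): 192.168.131.0/26
Allocation: 192.168.130.0/24 (176 hosts, 254 usable); 192.168.131.0/26 (33 hosts, 62 usable)


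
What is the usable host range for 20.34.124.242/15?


Network: 20.34.0.0
Broadcast: 20.35.255.255
First usable = network + 1
Last usable = broadcast - 1
Range: 20.34.0.1 to 20.35.255.254


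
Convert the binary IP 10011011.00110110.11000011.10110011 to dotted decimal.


10011011 = 155
00110110 = 54
11000011 = 195
10110011 = 179
IP: 155.54.195.179


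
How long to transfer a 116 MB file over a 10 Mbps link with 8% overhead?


Effective throughput = 10 * (1 - 8/100) = 9.2 Mbps
File size in Mb = 116 * 8 = 928 Mb
Time = 928 / 9.2
Time = 100.8696 seconds


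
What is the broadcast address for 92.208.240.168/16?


Network: 92.208.0.0/16
Host bits = 16
Set all host bits to 1:
Broadcast: 92.208.255.255


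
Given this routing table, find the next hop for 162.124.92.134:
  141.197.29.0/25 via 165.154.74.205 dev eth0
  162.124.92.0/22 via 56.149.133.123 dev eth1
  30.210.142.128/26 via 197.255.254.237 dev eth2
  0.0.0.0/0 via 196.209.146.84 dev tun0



Longest prefix match for 162.124.92.134:
  /25 141.197.29.0: no
  /22 162.124.92.0: MATCH
  /26 30.210.142.128: no
  /0 0.0.0.0: MATCH
Selected: next-hop 56.149.133.123 via eth1 (matched /22)


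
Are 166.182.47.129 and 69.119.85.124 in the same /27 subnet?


Mask: 255.255.255.224
166.182.47.129 AND mask = 166.182.47.128
69.119.85.124 AND mask = 69.119.85.96
No, different subnets (166.182.47.128 vs 69.119.85.96)


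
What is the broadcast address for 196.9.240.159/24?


Network: 196.9.240.0/24
Host bits = 8
Set all host bits to 1:
Broadcast: 196.9.240.255


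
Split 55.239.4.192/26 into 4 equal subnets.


New prefix = 26 + 2 = 28
Each subnet has 16 addresses
  55.239.4.192/28
  55.239.4.208/28
  55.239.4.224/28
  55.239.4.240/28
Subnets: 55.239.4.192/28, 55.239.4.208/28, 55.239.4.224/28, 55.239.4.240/28


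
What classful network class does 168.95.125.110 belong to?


First octet: 168
Binary: 10101000
10xxxxxx -> Class B (128-191)
Class B, default mask 255.255.0.0 (/16)


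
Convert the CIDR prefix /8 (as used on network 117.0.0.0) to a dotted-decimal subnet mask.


/8 means 8 network bits, 24 host bits
Binary: 11111111000000000000000000000000
Mask: 255.0.0.0


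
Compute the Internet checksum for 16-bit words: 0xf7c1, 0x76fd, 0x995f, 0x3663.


Sum all words (with carry folding):
+ 0xf7c1 = 0xf7c1
+ 0x76fd = 0x6ebf
+ 0x995f = 0x081f
+ 0x3663 = 0x3e82
One's complement: ~0x3e82
Checksum = 0xc17d


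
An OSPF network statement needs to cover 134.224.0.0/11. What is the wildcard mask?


Subnet mask: 255.224.0.0
Wildcard = 255.255.255.255 - subnet mask
255 - 255 = 0
255 - 224 = 31
255 - 0 = 255
255 - 0 = 255
Wildcard: 0.31.255.255


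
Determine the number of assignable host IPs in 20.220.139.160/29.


Host bits = 32 - 29 = 3
Total addresses = 2^3 = 8
Usable = total - 2 (network and broadcast)
Usable hosts: 6


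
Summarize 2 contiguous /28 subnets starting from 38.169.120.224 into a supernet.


Original prefix: /28
Number of subnets: 2 = 2^1
New prefix = 28 - 1 = 27
Supernet: 38.169.120.224/27


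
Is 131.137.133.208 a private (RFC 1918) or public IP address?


RFC 1918 private ranges:
  10.0.0.0/8 (10.0.0.0 - 10.255.255.255)
  172.16.0.0/12 (172.16.0.0 - 172.31.255.255)
  192.168.0.0/16 (192.168.0.0 - 192.168.255.255)
Public (not in any RFC 1918 range)


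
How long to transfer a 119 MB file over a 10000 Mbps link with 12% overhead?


Effective throughput = 10000 * (1 - 12/100) = 8800 Mbps
File size in Mb = 119 * 8 = 952 Mb
Time = 952 / 8800
Time = 0.1082 seconds


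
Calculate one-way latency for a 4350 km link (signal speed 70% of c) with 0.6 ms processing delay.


Speed = 0.7 * 3e5 km/s = 210000 km/s
Propagation delay = 4350 / 210000 = 0.0207 s = 20.7143 ms
Processing delay = 0.6 ms
Total one-way latency = 21.3143 ms


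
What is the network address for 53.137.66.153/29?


IP:   00110101.10001001.01000010.10011001
Mask: 11111111.11111111.11111111.11111000
AND operation:
Net:  00110101.10001001.01000010.10011000
Network: 53.137.66.152/29


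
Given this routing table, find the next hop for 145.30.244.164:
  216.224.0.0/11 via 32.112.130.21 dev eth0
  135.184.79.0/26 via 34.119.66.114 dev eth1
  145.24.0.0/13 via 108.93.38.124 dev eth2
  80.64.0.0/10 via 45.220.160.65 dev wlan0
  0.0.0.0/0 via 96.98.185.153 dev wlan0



Longest prefix match for 145.30.244.164:
  /11 216.224.0.0: no
  /26 135.184.79.0: no
  /13 145.24.0.0: MATCH
  /10 80.64.0.0: no
  /0 0.0.0.0: MATCH
Selected: next-hop 108.93.38.124 via eth2 (matched /13)


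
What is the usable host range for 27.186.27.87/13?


Network: 27.184.0.0
Broadcast: 27.191.255.255
First usable = network + 1
Last usable = broadcast - 1
Range: 27.184.0.1 to 27.191.255.254


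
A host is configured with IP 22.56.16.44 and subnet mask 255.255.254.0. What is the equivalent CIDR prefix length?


Binary: 11111111.11111111.11111110.00000000
Count leading 1s
Prefix: /23


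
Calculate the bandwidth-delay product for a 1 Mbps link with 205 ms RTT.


BDP = bandwidth * RTT
= 1 Mbps * 205 ms
= 1 * 1e6 * 205 / 1000 bits
= 205000 bits
= 25625 bytes
= 25.0244 KB
BDP = 205000 bits (25625 bytes)


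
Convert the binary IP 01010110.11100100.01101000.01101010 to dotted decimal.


01010110 = 86
11100100 = 228
01101000 = 104
01101010 = 106
IP: 86.228.104.106


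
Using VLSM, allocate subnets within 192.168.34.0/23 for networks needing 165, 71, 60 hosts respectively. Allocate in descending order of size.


165 hosts -> /24 (254 usable): 192.168.34.0/24
71 hosts -> /25 (126 usable): 192.168.35.0/25
60 hosts -> /26 (62 usable): 192.168.35.128/26
Allocation: 192.168.34.0/24 (165 hosts, 254 usable); 192.168.35.0/25 (71 hosts, 126 usable); 192.168.35.128/26 (60 hosts, 62 usable)


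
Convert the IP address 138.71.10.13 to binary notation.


138 = 10001010
71 = 01000111
10 = 00001010
13 = 00001101
Binary: 10001010.01000111.00001010.00001101


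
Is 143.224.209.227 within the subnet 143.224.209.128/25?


Subnet network: 143.224.209.128
Test IP AND mask: 143.224.209.128
Yes, 143.224.209.227 is in 143.224.209.128/25


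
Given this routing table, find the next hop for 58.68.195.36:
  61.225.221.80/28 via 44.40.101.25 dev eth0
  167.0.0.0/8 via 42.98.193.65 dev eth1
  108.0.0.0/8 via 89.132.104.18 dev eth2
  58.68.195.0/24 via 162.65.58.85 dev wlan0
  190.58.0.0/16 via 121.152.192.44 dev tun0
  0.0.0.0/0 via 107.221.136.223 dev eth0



Longest prefix match for 58.68.195.36:
  /28 61.225.221.80: no
  /8 167.0.0.0: no
  /8 108.0.0.0: no
  /24 58.68.195.0: MATCH
  /16 190.58.0.0: no
  /0 0.0.0.0: MATCH
Selected: next-hop 162.65.58.85 via wlan0 (matched /24)


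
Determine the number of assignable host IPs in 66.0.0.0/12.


Host bits = 32 - 12 = 20
Total addresses = 2^20 = 1048576
Usable = total - 2 (network and broadcast)
Usable hosts: 1048574


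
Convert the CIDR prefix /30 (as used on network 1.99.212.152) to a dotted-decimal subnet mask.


/30 means 30 network bits, 2 host bits
Binary: 11111111111111111111111111111100
Mask: 255.255.255.252


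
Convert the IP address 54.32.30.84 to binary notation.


54 = 00110110
32 = 00100000
30 = 00011110
84 = 01010100
Binary: 00110110.00100000.00011110.01010100


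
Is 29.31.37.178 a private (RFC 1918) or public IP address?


RFC 1918 private ranges:
  10.0.0.0/8 (10.0.0.0 - 10.255.255.255)
  172.16.0.0/12 (172.16.0.0 - 172.31.255.255)
  192.168.0.0/16 (192.168.0.0 - 192.168.255.255)
Public (not in any RFC 1918 range)


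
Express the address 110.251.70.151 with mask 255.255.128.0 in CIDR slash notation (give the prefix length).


Binary: 11111111.11111111.10000000.00000000
Count leading 1s
Prefix: /17


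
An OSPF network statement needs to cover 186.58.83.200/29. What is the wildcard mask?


Subnet mask: 255.255.255.248
Wildcard = 255.255.255.255 - subnet mask
255 - 255 = 0
255 - 255 = 0
255 - 255 = 0
255 - 248 = 7
Wildcard: 0.0.0.7


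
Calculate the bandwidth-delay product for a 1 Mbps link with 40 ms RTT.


BDP = bandwidth * RTT
= 1 Mbps * 40 ms
= 1 * 1e6 * 40 / 1000 bits
= 40000 bits
= 5000 bytes
= 4.8828 KB
BDP = 40000 bits (5000 bytes)


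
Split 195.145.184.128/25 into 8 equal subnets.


New prefix = 25 + 3 = 28
Each subnet has 16 addresses
  195.145.184.128/28
  195.145.184.144/28
  195.145.184.160/28
  195.145.184.176/28
  195.145.184.192/28
  195.145.184.208/28
  195.145.184.224/28
  195.145.184.240/28
Subnets: 195.145.184.128/28, 195.145.184.144/28, 195.145.184.160/28, 195.145.184.176/28, 195.145.184.192/28, 195.145.184.208/28, 195.145.184.224/28, 195.145.184.240/28


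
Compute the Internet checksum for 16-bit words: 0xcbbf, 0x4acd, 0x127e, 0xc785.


Sum all words (with carry folding):
+ 0xcbbf = 0xcbbf
+ 0x4acd = 0x168d
+ 0x127e = 0x290b
+ 0xc785 = 0xf090
One's complement: ~0xf090
Checksum = 0x0f6f


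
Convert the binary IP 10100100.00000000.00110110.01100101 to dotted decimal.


10100100 = 164
00000000 = 0
00110110 = 54
01100101 = 101
IP: 164.0.54.101


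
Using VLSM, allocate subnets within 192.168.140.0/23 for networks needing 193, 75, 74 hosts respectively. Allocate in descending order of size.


193 hosts -> /24 (254 usable): 192.168.140.0/24
75 hosts -> /25 (126 usable): 192.168.141.0/25
74 hosts -> /25 (126 usable): 192.168.141.128/25
Allocation: 192.168.140.0/24 (193 hosts, 254 usable); 192.168.141.0/25 (75 hosts, 126 usable); 192.168.141.128/25 (74 hosts, 126 usable)


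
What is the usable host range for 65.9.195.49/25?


Network: 65.9.195.0
Broadcast: 65.9.195.127
First usable = network + 1
Last usable = broadcast - 1
Range: 65.9.195.1 to 65.9.195.126


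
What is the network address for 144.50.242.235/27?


IP:   10010000.00110010.11110010.11101011
Mask: 11111111.11111111.11111111.11100000
AND operation:
Net:  10010000.00110010.11110010.11100000
Network: 144.50.242.224/27


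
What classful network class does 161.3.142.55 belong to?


First octet: 161
Binary: 10100001
10xxxxxx -> Class B (128-191)
Class B, default mask 255.255.0.0 (/16)


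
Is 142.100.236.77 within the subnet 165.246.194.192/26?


Subnet network: 165.246.194.192
Test IP AND mask: 142.100.236.64
No, 142.100.236.77 is not in 165.246.194.192/26


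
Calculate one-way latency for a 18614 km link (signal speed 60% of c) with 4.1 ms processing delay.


Speed = 0.6 * 3e5 km/s = 180000 km/s
Propagation delay = 18614 / 180000 = 0.1034 s = 103.4111 ms
Processing delay = 4.1 ms
Total one-way latency = 107.5111 ms


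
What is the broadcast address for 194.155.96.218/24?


Network: 194.155.96.0/24
Host bits = 8
Set all host bits to 1:
Broadcast: 194.155.96.255


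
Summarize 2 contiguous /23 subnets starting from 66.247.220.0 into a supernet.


Original prefix: /23
Number of subnets: 2 = 2^1
New prefix = 23 - 1 = 22
Supernet: 66.247.220.0/22


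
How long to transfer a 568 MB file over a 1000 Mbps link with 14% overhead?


Effective throughput = 1000 * (1 - 14/100) = 860 Mbps
File size in Mb = 568 * 8 = 4544 Mb
Time = 4544 / 860
Time = 5.2837 seconds


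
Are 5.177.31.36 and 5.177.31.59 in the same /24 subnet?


Mask: 255.255.255.0
5.177.31.36 AND mask = 5.177.31.0
5.177.31.59 AND mask = 5.177.31.0
Yes, same subnet (5.177.31.0)


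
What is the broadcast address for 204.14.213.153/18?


Network: 204.14.192.0/18
Host bits = 14
Set all host bits to 1:
Broadcast: 204.14.255.255


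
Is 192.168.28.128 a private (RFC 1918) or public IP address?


RFC 1918 private ranges:
  10.0.0.0/8 (10.0.0.0 - 10.255.255.255)
  172.16.0.0/12 (172.16.0.0 - 172.31.255.255)
  192.168.0.0/16 (192.168.0.0 - 192.168.255.255)
Private (in 192.168.0.0/16)


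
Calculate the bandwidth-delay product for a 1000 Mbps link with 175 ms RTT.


BDP = bandwidth * RTT
= 1000 Mbps * 175 ms
= 1000 * 1e6 * 175 / 1000 bits
= 175000000 bits
= 21875000 bytes
= 21362.3047 KB
BDP = 175000000 bits (21875000 bytes)


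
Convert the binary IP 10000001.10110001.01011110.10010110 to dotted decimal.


10000001 = 129
10110001 = 177
01011110 = 94
10010110 = 150
IP: 129.177.94.150


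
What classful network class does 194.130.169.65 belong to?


First octet: 194
Binary: 11000010
110xxxxx -> Class C (192-223)
Class C, default mask 255.255.255.0 (/24)


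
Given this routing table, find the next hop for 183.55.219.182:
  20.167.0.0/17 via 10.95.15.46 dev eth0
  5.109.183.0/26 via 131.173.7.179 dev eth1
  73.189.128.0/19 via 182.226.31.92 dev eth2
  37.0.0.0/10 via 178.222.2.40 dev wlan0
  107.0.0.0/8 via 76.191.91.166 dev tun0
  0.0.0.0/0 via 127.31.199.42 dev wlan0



Longest prefix match for 183.55.219.182:
  /17 20.167.0.0: no
  /26 5.109.183.0: no
  /19 73.189.128.0: no
  /10 37.0.0.0: no
  /8 107.0.0.0: no
  /0 0.0.0.0: MATCH
Selected: next-hop 127.31.199.42 via wlan0 (matched /0)


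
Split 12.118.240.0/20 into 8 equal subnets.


New prefix = 20 + 3 = 23
Each subnet has 512 addresses
  12.118.240.0/23
  12.118.242.0/23
  12.118.244.0/23
  12.118.246.0/23
  12.118.248.0/23
  12.118.250.0/23
  12.118.252.0/23
  12.118.254.0/23
Subnets: 12.118.240.0/23, 12.118.242.0/23, 12.118.244.0/23, 12.118.246.0/23, 12.118.248.0/23, 12.118.250.0/23, 12.118.252.0/23, 12.118.254.0/23


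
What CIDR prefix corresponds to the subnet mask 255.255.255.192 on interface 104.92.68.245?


Binary: 11111111.11111111.11111111.11000000
Count leading 1s
Prefix: /26


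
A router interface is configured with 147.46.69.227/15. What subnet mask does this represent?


/15 means 15 network bits, 17 host bits
Binary: 11111111111111100000000000000000
Mask: 255.254.0.0


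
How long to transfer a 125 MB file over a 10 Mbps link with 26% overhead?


Effective throughput = 10 * (1 - 26/100) = 7.4 Mbps
File size in Mb = 125 * 8 = 1000 Mb
Time = 1000 / 7.4
Time = 135.1351 seconds


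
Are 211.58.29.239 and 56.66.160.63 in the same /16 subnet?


Mask: 255.255.0.0
211.58.29.239 AND mask = 211.58.0.0
56.66.160.63 AND mask = 56.66.0.0
No, different subnets (211.58.0.0 vs 56.66.0.0)


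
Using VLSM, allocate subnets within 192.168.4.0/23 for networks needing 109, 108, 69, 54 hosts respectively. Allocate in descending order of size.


109 hosts -> /25 (126 usable): 192.168.4.0/25
108 hosts -> /25 (126 usable): 192.168.4.128/25
69 hosts -> /25 (126 usable): 192.168.5.0/25
54 hosts -> /26 (62 usable): 192.168.5.128/26
Allocation: 192.168.4.0/25 (109 hosts, 126 usable); 192.168.4.128/25 (108 hosts, 126 usable); 192.168.5.0/25 (69 hosts, 126 usable); 192.168.5.128/26 (54 hosts, 62 usable)


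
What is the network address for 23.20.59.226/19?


IP:   00010111.00010100.00111011.11100010
Mask: 11111111.11111111.11100000.00000000
AND operation:
Net:  00010111.00010100.00100000.00000000
Network: 23.20.32.0/19


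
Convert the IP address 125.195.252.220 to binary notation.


125 = 01111101
195 = 11000011
252 = 11111100
220 = 11011100
Binary: 01111101.11000011.11111100.11011100


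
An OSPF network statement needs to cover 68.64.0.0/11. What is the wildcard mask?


Subnet mask: 255.224.0.0
Wildcard = 255.255.255.255 - subnet mask
255 - 255 = 0
255 - 224 = 31
255 - 0 = 255
255 - 0 = 255
Wildcard: 0.31.255.255


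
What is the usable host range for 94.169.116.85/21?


Network: 94.169.112.0
Broadcast: 94.169.119.255
First usable = network + 1
Last usable = broadcast - 1
Range: 94.169.112.1 to 94.169.119.254


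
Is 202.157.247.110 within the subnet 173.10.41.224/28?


Subnet network: 173.10.41.224
Test IP AND mask: 202.157.247.96
No, 202.157.247.110 is not in 173.10.41.224/28


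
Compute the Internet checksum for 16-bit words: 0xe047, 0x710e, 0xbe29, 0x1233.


Sum all words (with carry folding):
+ 0xe047 = 0xe047
+ 0x710e = 0x5156
+ 0xbe29 = 0x0f80
+ 0x1233 = 0x21b3
One's complement: ~0x21b3
Checksum = 0xde4c


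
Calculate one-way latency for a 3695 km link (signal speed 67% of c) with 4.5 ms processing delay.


Speed = 0.67 * 3e5 km/s = 201000 km/s
Propagation delay = 3695 / 201000 = 0.0184 s = 18.3831 ms
Processing delay = 4.5 ms
Total one-way latency = 22.8831 ms


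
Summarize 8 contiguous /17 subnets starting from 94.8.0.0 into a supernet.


Original prefix: /17
Number of subnets: 8 = 2^3
New prefix = 17 - 3 = 14
Supernet: 94.8.0.0/14


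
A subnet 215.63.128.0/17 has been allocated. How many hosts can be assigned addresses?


Host bits = 32 - 17 = 15
Total addresses = 2^15 = 32768
Usable = total - 2 (network and broadcast)
Usable hosts: 32766


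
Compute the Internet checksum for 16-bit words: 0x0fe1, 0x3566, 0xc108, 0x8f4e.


Sum all words (with carry folding):
+ 0x0fe1 = 0x0fe1
+ 0x3566 = 0x4547
+ 0xc108 = 0x0650
+ 0x8f4e = 0x959e
One's complement: ~0x959e
Checksum = 0x6a61


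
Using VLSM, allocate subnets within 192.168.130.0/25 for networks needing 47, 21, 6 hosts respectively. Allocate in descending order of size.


47 hosts -> /26 (62 usable): 192.168.130.0/26
21 hosts -> /27 (30 usable): 192.168.130.64/27
6 hosts -> /29 (6 usable): 192.168.130.96/29
Allocation: 192.168.130.0/26 (47 hosts, 62 usable); 192.168.130.64/27 (21 hosts, 30 usable); 192.168.130.96/29 (6 hosts, 6 usable)


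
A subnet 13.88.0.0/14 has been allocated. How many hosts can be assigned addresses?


Host bits = 32 - 14 = 18
Total addresses = 2^18 = 262144
Usable = total - 2 (network and broadcast)
Usable hosts: 262142


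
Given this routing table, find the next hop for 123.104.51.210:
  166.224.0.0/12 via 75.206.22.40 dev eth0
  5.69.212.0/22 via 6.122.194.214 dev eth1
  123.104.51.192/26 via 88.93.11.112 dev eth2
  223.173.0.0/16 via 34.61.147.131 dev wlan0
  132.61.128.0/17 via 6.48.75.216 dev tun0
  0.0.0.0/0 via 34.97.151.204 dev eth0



Longest prefix match for 123.104.51.210:
  /12 166.224.0.0: no
  /22 5.69.212.0: no
  /26 123.104.51.192: MATCH
  /16 223.173.0.0: no
  /17 132.61.128.0: no
  /0 0.0.0.0: MATCH
Selected: next-hop 88.93.11.112 via eth2 (matched /26)


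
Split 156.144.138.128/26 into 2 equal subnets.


New prefix = 26 + 1 = 27
Each subnet has 32 addresses
  156.144.138.128/27
  156.144.138.160/27
Subnets: 156.144.138.128/27, 156.144.138.160/27


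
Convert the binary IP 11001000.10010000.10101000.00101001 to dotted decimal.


11001000 = 200
10010000 = 144
10101000 = 168
00101001 = 41
IP: 200.144.168.41


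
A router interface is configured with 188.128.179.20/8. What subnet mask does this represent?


/8 means 8 network bits, 24 host bits
Binary: 11111111000000000000000000000000
Mask: 255.0.0.0


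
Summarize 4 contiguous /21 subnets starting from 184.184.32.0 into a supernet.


Original prefix: /21
Number of subnets: 4 = 2^2
New prefix = 21 - 2 = 19
Supernet: 184.184.32.0/19


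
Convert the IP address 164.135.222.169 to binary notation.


164 = 10100100
135 = 10000111
222 = 11011110
169 = 10101001
Binary: 10100100.10000111.11011110.10101001


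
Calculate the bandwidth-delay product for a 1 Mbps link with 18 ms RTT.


BDP = bandwidth * RTT
= 1 Mbps * 18 ms
= 1 * 1e6 * 18 / 1000 bits
= 18000 bits
= 2250 bytes
= 2.1973 KB
BDP = 18000 bits (2250 bytes)


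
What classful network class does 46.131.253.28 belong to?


First octet: 46
Binary: 00101110
0xxxxxxx -> Class A (1-126)
Class A, default mask 255.0.0.0 (/8)


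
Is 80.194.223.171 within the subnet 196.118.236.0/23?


Subnet network: 196.118.236.0
Test IP AND mask: 80.194.222.0
No, 80.194.223.171 is not in 196.118.236.0/23


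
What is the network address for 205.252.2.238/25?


IP:   11001101.11111100.00000010.11101110
Mask: 11111111.11111111.11111111.10000000
AND operation:
Net:  11001101.11111100.00000010.10000000
Network: 205.252.2.128/25


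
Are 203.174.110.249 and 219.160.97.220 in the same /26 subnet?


Mask: 255.255.255.192
203.174.110.249 AND mask = 203.174.110.192
219.160.97.220 AND mask = 219.160.97.192
No, different subnets (203.174.110.192 vs 219.160.97.192)


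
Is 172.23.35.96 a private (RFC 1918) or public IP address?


RFC 1918 private ranges:
  10.0.0.0/8 (10.0.0.0 - 10.255.255.255)
  172.16.0.0/12 (172.16.0.0 - 172.31.255.255)
  192.168.0.0/16 (192.168.0.0 - 192.168.255.255)
Private (in 172.16.0.0/12)


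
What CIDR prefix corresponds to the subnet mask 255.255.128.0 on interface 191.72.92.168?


Binary: 11111111.11111111.10000000.00000000
Count leading 1s
Prefix: /17


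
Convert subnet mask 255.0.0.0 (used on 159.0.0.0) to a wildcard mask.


Subnet mask: 255.0.0.0
Wildcard = 255.255.255.255 - subnet mask
255 - 255 = 0
255 - 0 = 255
255 - 0 = 255
255 - 0 = 255
Wildcard: 0.255.255.255


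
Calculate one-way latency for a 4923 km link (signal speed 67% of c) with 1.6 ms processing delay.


Speed = 0.67 * 3e5 km/s = 201000 km/s
Propagation delay = 4923 / 201000 = 0.0245 s = 24.4925 ms
Processing delay = 1.6 ms
Total one-way latency = 26.0925 ms


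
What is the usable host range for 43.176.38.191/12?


Network: 43.176.0.0
Broadcast: 43.191.255.255
First usable = network + 1
Last usable = broadcast - 1
Range: 43.176.0.1 to 43.191.255.254


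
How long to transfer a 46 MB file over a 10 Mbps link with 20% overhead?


Effective throughput = 10 * (1 - 20/100) = 8 Mbps
File size in Mb = 46 * 8 = 368 Mb
Time = 368 / 8
Time = 46 seconds


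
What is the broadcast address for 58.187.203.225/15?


Network: 58.186.0.0/15
Host bits = 17
Set all host bits to 1:
Broadcast: 58.187.255.255


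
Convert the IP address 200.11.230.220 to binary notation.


200 = 11001000
11 = 00001011
230 = 11100110
220 = 11011100
Binary: 11001000.00001011.11100110.11011100


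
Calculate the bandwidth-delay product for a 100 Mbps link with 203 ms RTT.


BDP = bandwidth * RTT
= 100 Mbps * 203 ms
= 100 * 1e6 * 203 / 1000 bits
= 20300000 bits
= 2537500 bytes
= 2478.0273 KB
BDP = 20300000 bits (2537500 bytes)


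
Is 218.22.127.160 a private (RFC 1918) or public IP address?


RFC 1918 private ranges:
  10.0.0.0/8 (10.0.0.0 - 10.255.255.255)
  172.16.0.0/12 (172.16.0.0 - 172.31.255.255)
  192.168.0.0/16 (192.168.0.0 - 192.168.255.255)
Public (not in any RFC 1918 range)


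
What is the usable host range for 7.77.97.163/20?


Network: 7.77.96.0
Broadcast: 7.77.111.255
First usable = network + 1
Last usable = broadcast - 1
Range: 7.77.96.1 to 7.77.111.254


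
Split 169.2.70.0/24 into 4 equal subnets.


New prefix = 24 + 2 = 26
Each subnet has 64 addresses
  169.2.70.0/26
  169.2.70.64/26
  169.2.70.128/26
  169.2.70.192/26
Subnets: 169.2.70.0/26, 169.2.70.64/26, 169.2.70.128/26, 169.2.70.192/26


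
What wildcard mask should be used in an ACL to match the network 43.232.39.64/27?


Subnet mask: 255.255.255.224
Wildcard = 255.255.255.255 - subnet mask
255 - 255 = 0
255 - 255 = 0
255 - 255 = 0
255 - 224 = 31
Wildcard: 0.0.0.31


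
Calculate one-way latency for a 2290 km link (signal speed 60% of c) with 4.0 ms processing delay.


Speed = 0.6 * 3e5 km/s = 180000 km/s
Propagation delay = 2290 / 180000 = 0.0127 s = 12.7222 ms
Processing delay = 4.0 ms
Total one-way latency = 16.7222 ms


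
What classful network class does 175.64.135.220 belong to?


First octet: 175
Binary: 10101111
10xxxxxx -> Class B (128-191)
Class B, default mask 255.255.0.0 (/16)


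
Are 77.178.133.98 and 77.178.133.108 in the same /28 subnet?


Mask: 255.255.255.240
77.178.133.98 AND mask = 77.178.133.96
77.178.133.108 AND mask = 77.178.133.96
Yes, same subnet (77.178.133.96)


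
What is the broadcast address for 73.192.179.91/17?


Network: 73.192.128.0/17
Host bits = 15
Set all host bits to 1:
Broadcast: 73.192.255.255


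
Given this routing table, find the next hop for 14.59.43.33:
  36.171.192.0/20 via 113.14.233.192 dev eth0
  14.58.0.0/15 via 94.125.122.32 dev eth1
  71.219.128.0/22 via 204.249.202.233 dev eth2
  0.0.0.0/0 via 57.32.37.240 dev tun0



Longest prefix match for 14.59.43.33:
  /20 36.171.192.0: no
  /15 14.58.0.0: MATCH
  /22 71.219.128.0: no
  /0 0.0.0.0: MATCH
Selected: next-hop 94.125.122.32 via eth1 (matched /15)


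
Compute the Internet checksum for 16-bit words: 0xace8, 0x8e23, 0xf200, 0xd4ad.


Sum all words (with carry folding):
+ 0xace8 = 0xace8
+ 0x8e23 = 0x3b0c
+ 0xf200 = 0x2d0d
+ 0xd4ad = 0x01bb
One's complement: ~0x01bb
Checksum = 0xfe44


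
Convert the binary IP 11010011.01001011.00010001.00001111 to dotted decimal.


11010011 = 211
01001011 = 75
00010001 = 17
00001111 = 15
IP: 211.75.17.15


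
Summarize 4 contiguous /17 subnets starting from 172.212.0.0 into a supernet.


Original prefix: /17
Number of subnets: 4 = 2^2
New prefix = 17 - 2 = 15
Supernet: 172.212.0.0/15


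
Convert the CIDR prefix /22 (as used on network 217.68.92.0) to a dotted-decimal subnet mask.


/22 means 22 network bits, 10 host bits
Binary: 11111111111111111111110000000000
Mask: 255.255.252.0


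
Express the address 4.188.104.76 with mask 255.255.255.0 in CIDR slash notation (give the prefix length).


Binary: 11111111.11111111.11111111.00000000
Count leading 1s
Prefix: /24


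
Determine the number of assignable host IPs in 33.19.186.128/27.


Host bits = 32 - 27 = 5
Total addresses = 2^5 = 32
Usable = total - 2 (network and broadcast)
Usable hosts: 30


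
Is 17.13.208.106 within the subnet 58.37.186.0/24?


Subnet network: 58.37.186.0
Test IP AND mask: 17.13.208.0
No, 17.13.208.106 is not in 58.37.186.0/24


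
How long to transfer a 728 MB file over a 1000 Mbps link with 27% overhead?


Effective throughput = 1000 * (1 - 27/100) = 730 Mbps
File size in Mb = 728 * 8 = 5824 Mb
Time = 5824 / 730
Time = 7.9781 seconds


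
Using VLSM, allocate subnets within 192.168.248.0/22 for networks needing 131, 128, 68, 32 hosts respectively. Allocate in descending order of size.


131 hosts -> /24 (254 usable): 192.168.248.0/24
128 hosts -> /24 (254 usable): 192.168.249.0/24
68 hosts -> /25 (126 usable): 192.168.250.0/25
32 hosts -> /26 (62 usable): 192.168.250.128/26
Allocation: 192.168.248.0/24 (131 hosts, 254 usable); 192.168.249.0/24 (128 hosts, 254 usable); 192.168.250.0/25 (68 hosts, 126 usable); 192.168.250.128/26 (32 hosts, 62 usable)


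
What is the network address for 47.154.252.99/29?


IP:   00101111.10011010.11111100.01100011
Mask: 11111111.11111111.11111111.11111000
AND operation:
Net:  00101111.10011010.11111100.01100000
Network: 47.154.252.96/29


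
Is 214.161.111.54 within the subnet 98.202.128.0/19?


Subnet network: 98.202.128.0
Test IP AND mask: 214.161.96.0
No, 214.161.111.54 is not in 98.202.128.0/19


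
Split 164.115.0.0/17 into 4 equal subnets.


New prefix = 17 + 2 = 19
Each subnet has 8192 addresses
  164.115.0.0/19
  164.115.32.0/19
  164.115.64.0/19
  164.115.96.0/19
Subnets: 164.115.0.0/19, 164.115.32.0/19, 164.115.64.0/19, 164.115.96.0/19


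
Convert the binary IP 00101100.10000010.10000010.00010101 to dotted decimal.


00101100 = 44
10000010 = 130
10000010 = 130
00010101 = 21
IP: 44.130.130.21


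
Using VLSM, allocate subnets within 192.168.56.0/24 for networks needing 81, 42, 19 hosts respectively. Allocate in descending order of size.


81 hosts -> /25 (126 usable): 192.168.56.0/25
42 hosts -> /26 (62 usable): 192.168.56.128/26
19 hosts -> /27 (30 usable): 192.168.56.192/27
Allocation: 192.168.56.0/25 (81 hosts, 126 usable); 192.168.56.128/26 (42 hosts, 62 usable); 192.168.56.192/27 (19 hosts, 30 usable)
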